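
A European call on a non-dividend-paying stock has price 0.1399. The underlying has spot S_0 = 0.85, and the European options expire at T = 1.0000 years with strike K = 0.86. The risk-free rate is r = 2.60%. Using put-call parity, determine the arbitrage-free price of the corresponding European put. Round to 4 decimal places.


Answer: Put price = 0.1278

Derivation:
Put-call parity: C - P = S_0 * exp(-qT) - K * exp(-rT).
S_0 * exp(-qT) = 0.8500 * 1.00000000 = 0.85000000
K * exp(-rT) = 0.8600 * 0.97433509 = 0.83792818
P = C - S*exp(-qT) + K*exp(-rT)
P = 0.1399 - 0.85000000 + 0.83792818 = 0.1278


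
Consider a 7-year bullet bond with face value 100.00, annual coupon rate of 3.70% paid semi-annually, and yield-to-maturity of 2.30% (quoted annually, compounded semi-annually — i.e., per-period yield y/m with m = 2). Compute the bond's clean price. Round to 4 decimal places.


Coupon per period c = face * coupon_rate / m = 1.850000
Periods per year m = 2; per-period yield y/m = 0.011500
Number of cashflows N = 14
Cashflows (t years, CF_t, discount factor 1/(1+y/m)^(m*t), PV):
  t = 0.5000: CF_t = 1.850000, DF = 0.988631, PV = 1.828967
  t = 1.0000: CF_t = 1.850000, DF = 0.977391, PV = 1.808173
  t = 1.5000: CF_t = 1.850000, DF = 0.966279, PV = 1.787615
  t = 2.0000: CF_t = 1.850000, DF = 0.955293, PV = 1.767291
  t = 2.5000: CF_t = 1.850000, DF = 0.944432, PV = 1.747199
  t = 3.0000: CF_t = 1.850000, DF = 0.933694, PV = 1.727334
  t = 3.5000: CF_t = 1.850000, DF = 0.923079, PV = 1.707696
  t = 4.0000: CF_t = 1.850000, DF = 0.912584, PV = 1.688281
  t = 4.5000: CF_t = 1.850000, DF = 0.902209, PV = 1.669086
  t = 5.0000: CF_t = 1.850000, DF = 0.891951, PV = 1.650110
  t = 5.5000: CF_t = 1.850000, DF = 0.881810, PV = 1.631349
  t = 6.0000: CF_t = 1.850000, DF = 0.871785, PV = 1.612802
  t = 6.5000: CF_t = 1.850000, DF = 0.861873, PV = 1.594466
  t = 7.0000: CF_t = 101.850000, DF = 0.852075, PV = 86.783790
Price P = sum_t PV_t = 109.004159

Answer: Price = 109.0042


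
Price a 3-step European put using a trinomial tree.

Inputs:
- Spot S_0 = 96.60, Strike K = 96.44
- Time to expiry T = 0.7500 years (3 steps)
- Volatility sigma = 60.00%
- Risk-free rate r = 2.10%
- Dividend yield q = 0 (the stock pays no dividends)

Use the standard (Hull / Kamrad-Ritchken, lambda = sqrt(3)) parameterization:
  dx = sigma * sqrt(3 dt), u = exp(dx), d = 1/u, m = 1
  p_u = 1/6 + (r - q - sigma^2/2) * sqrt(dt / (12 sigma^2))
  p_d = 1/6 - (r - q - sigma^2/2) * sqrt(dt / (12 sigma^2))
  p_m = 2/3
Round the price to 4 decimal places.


dt = T/N = 0.250000; dx = sigma*sqrt(3*dt) = 0.519615
u = exp(dx) = 1.681381; d = 1/u = 0.594749
p_u = 0.128417, p_m = 0.666667, p_d = 0.204916
Discount per step: exp(-r*dt) = 0.994764
Stock lattice S(k, j) with j the centered position index:
  k=0: S(0,+0) = 96.6000
  k=1: S(1,-1) = 57.4528; S(1,+0) = 96.6000; S(1,+1) = 162.4214
  k=2: S(2,-2) = 34.1700; S(2,-1) = 57.4528; S(2,+0) = 96.6000; S(2,+1) = 162.4214; S(2,+2) = 273.0921
  k=3: S(3,-3) = 20.3226; S(3,-2) = 34.1700; S(3,-1) = 57.4528; S(3,+0) = 96.6000; S(3,+1) = 162.4214; S(3,+2) = 273.0921; S(3,+3) = 459.1718
Terminal payoffs V(N, j) = max(K - S_T, 0):
  V(3,-3) = 76.117411; V(3,-2) = 62.269993; V(3,-1) = 38.987214; V(3,+0) = 0.000000; V(3,+1) = 0.000000; V(3,+2) = 0.000000; V(3,+3) = 0.000000
Backward induction: V(k, j) = exp(-r*dt) * [p_u * V(k+1, j+1) + p_m * V(k+1, j) + p_d * V(k+1, j-1)]
  V(2,-2) = exp(-r*dt) * [p_u*38.987214 + p_m*62.269993 + p_d*76.117411] = 61.792380
  V(2,-1) = exp(-r*dt) * [p_u*0.000000 + p_m*38.987214 + p_d*62.269993] = 38.548689
  V(2,+0) = exp(-r*dt) * [p_u*0.000000 + p_m*0.000000 + p_d*38.987214] = 7.947276
  V(2,+1) = exp(-r*dt) * [p_u*0.000000 + p_m*0.000000 + p_d*0.000000] = 0.000000
  V(2,+2) = exp(-r*dt) * [p_u*0.000000 + p_m*0.000000 + p_d*0.000000] = 0.000000
  V(1,-1) = exp(-r*dt) * [p_u*7.947276 + p_m*38.548689 + p_d*61.792380] = 39.175734
  V(1,+0) = exp(-r*dt) * [p_u*0.000000 + p_m*7.947276 + p_d*38.548689] = 13.128327
  V(1,+1) = exp(-r*dt) * [p_u*0.000000 + p_m*0.000000 + p_d*7.947276] = 1.619998
  V(0,+0) = exp(-r*dt) * [p_u*1.619998 + p_m*13.128327 + p_d*39.175734] = 16.899040

Answer: Price = V(0,0) = 16.8990


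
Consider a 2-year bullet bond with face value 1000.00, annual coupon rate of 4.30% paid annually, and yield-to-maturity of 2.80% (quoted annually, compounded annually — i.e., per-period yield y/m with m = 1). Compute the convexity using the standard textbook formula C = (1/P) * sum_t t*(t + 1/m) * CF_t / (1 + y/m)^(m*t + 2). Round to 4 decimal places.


Coupon per period c = face * coupon_rate / m = 43.000000
Periods per year m = 1; per-period yield y/m = 0.028000
Number of cashflows N = 2
Cashflows (t years, CF_t, discount factor 1/(1+y/m)^(m*t), PV):
  t = 1.0000: CF_t = 43.000000, DF = 0.972763, PV = 41.828794
  t = 2.0000: CF_t = 1043.000000, DF = 0.946267, PV = 986.956653
Price P = sum_t PV_t = 1028.785447
Convexity numerator sum_t t*(t + 1/m) * CF_t / (1+y/m)^(m*t + 2):
  t = 1.0000: term = 79.162428
  t = 2.0000: term = 5603.548048
Convexity = (1/P) * sum = 5682.710476 / 1028.785447 = 5.523708

Answer: Convexity = 5.5237


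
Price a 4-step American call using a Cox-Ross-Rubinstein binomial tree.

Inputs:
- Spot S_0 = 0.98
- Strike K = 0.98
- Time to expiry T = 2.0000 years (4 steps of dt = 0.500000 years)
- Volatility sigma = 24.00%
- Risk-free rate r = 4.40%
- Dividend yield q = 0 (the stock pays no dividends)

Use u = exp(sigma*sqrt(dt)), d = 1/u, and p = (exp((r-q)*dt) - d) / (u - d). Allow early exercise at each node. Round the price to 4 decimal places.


dt = T/N = 0.500000
u = exp(sigma*sqrt(dt)) = 1.184956; d = 1/u = 0.843913
p = (exp((r-q)*dt) - d) / (u - d) = 0.522898
Discount per step: exp(-r*dt) = 0.978240
Stock lattice S(k, i) with i counting down-moves:
  k=0: S(0,0) = 0.9800
  k=1: S(1,0) = 1.1613; S(1,1) = 0.8270
  k=2: S(2,0) = 1.3760; S(2,1) = 0.9800; S(2,2) = 0.6979
  k=3: S(3,0) = 1.6305; S(3,1) = 1.1613; S(3,2) = 0.8270; S(3,3) = 0.5890
  k=4: S(4,0) = 1.9321; S(4,1) = 1.3760; S(4,2) = 0.9800; S(4,3) = 0.6979; S(4,4) = 0.4971
Terminal payoffs V(N, i) = max(S_T - K, 0):
  V(4,0) = 0.952124; V(4,1) = 0.396038; V(4,2) = 0.000000; V(4,3) = 0.000000; V(4,4) = 0.000000
Backward induction: V(k, i) = exp(-r*dt) * [p * V(k+1, i) + (1-p) * V(k+1, i+1)]; then take max(V_cont, immediate exercise) for American.
  V(3,0) = exp(-r*dt) * [p*0.952124 + (1-p)*0.396038] = 0.671869; exercise = 0.650545; V(3,0) = max -> 0.671869
  V(3,1) = exp(-r*dt) * [p*0.396038 + (1-p)*0.000000] = 0.202581; exercise = 0.181257; V(3,1) = max -> 0.202581
  V(3,2) = exp(-r*dt) * [p*0.000000 + (1-p)*0.000000] = 0.000000; exercise = 0.000000; V(3,2) = max -> 0.000000
  V(3,3) = exp(-r*dt) * [p*0.000000 + (1-p)*0.000000] = 0.000000; exercise = 0.000000; V(3,3) = max -> 0.000000
  V(2,0) = exp(-r*dt) * [p*0.671869 + (1-p)*0.202581] = 0.438223; exercise = 0.396038; V(2,0) = max -> 0.438223
  V(2,1) = exp(-r*dt) * [p*0.202581 + (1-p)*0.000000] = 0.103624; exercise = 0.000000; V(2,1) = max -> 0.103624
  V(2,2) = exp(-r*dt) * [p*0.000000 + (1-p)*0.000000] = 0.000000; exercise = 0.000000; V(2,2) = max -> 0.000000
  V(1,0) = exp(-r*dt) * [p*0.438223 + (1-p)*0.103624] = 0.272524; exercise = 0.181257; V(1,0) = max -> 0.272524
  V(1,1) = exp(-r*dt) * [p*0.103624 + (1-p)*0.000000] = 0.053006; exercise = 0.000000; V(1,1) = max -> 0.053006
  V(0,0) = exp(-r*dt) * [p*0.272524 + (1-p)*0.053006] = 0.164140; exercise = 0.000000; V(0,0) = max -> 0.164140

Answer: Price = V(0,0) = 0.1641


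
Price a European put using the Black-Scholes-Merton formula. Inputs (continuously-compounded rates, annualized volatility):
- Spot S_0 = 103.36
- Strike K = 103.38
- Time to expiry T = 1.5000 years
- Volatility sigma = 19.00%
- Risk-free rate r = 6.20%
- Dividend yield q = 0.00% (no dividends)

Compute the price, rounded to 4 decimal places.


d1 = (ln(S/K) + (r - q + 0.5*sigma^2) * T) / (sigma * sqrt(T)) = 0.51517290
d2 = d1 - sigma * sqrt(T) = 0.28247138
exp(-rT) = 0.91119350; exp(-qT) = 1.00000000
P = K * exp(-rT) * N(-d2) - S_0 * exp(-qT) * N(-d1)
N(-d1) = 0.30321610; N(-d2) = 0.38879105
P = 103.3800 * 0.91119350 * 0.38879105 - 103.3600 * 1.00000000 * 0.30321610 = 5.2834

Answer: Price = 5.2834


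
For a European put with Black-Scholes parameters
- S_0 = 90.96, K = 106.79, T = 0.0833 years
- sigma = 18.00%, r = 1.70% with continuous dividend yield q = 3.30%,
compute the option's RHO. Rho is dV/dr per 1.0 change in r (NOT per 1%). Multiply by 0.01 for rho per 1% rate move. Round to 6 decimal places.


d1 = -3.0880517328; d2 = -3.1400028636
phi(d1) = 0.0033898477; exp(-qT) = 0.9972548748; exp(-rT) = 0.9985849022
N(-d2) = 0.9991552691
Rho = -K*T*exp(-rT)*N(-d2) = -106.7900 * 0.0833 * 0.9985849022 * 0.9991552691 = -8.875515

Answer: Rho = -8.875515


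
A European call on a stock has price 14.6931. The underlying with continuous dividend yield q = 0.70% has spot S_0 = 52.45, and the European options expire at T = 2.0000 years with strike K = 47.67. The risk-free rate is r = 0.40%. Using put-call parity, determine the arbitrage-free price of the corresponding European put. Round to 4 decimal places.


Put-call parity: C - P = S_0 * exp(-qT) - K * exp(-rT).
S_0 * exp(-qT) = 52.4500 * 0.98609754 = 51.72081620
K * exp(-rT) = 47.6700 * 0.99203191 = 47.29016138
P = C - S*exp(-qT) + K*exp(-rT)
P = 14.6931 - 51.72081620 + 47.29016138 = 10.2624

Answer: Put price = 10.2624


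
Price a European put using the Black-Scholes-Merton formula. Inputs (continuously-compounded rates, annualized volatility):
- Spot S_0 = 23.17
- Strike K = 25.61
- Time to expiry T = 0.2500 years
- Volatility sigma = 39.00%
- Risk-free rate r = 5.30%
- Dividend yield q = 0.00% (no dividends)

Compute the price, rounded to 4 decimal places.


Answer: Price = 3.1157

Derivation:
d1 = (ln(S/K) + (r - q + 0.5*sigma^2) * T) / (sigma * sqrt(T)) = -0.34801057
d2 = d1 - sigma * sqrt(T) = -0.54301057
exp(-rT) = 0.98683739; exp(-qT) = 1.00000000
P = K * exp(-rT) * N(-d2) - S_0 * exp(-qT) * N(-d1)
N(-d1) = 0.63608388; N(-d2) = 0.70643874
P = 25.6100 * 0.98683739 * 0.70643874 - 23.1700 * 1.00000000 * 0.63608388 = 3.1157


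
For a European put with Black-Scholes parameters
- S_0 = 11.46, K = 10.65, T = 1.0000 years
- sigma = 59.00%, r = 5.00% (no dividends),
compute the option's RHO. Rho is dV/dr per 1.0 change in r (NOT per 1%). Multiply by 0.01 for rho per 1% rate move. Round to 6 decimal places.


Answer: Rho = -5.412489

Derivation:
d1 = 0.5039878290; d2 = -0.0860121710
phi(d1) = 0.3513612442; exp(-qT) = 1.0000000000; exp(-rT) = 0.9512294245
N(-d2) = 0.5342716290
Rho = -K*T*exp(-rT)*N(-d2) = -10.6500 * 1.0000 * 0.9512294245 * 0.5342716290 = -5.412489


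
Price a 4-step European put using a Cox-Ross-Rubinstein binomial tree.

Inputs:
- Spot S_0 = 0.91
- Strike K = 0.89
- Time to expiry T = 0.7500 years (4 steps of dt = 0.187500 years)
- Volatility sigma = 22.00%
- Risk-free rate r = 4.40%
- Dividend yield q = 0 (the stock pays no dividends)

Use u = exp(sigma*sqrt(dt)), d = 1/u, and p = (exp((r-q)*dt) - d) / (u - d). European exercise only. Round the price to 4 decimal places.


Answer: Price = V(0,0) = 0.0446

Derivation:
dt = T/N = 0.187500
u = exp(sigma*sqrt(dt)) = 1.099948; d = 1/u = 0.909134
p = (exp((r-q)*dt) - d) / (u - d) = 0.519617
Discount per step: exp(-r*dt) = 0.991784
Stock lattice S(k, i) with i counting down-moves:
  k=0: S(0,0) = 0.9100
  k=1: S(1,0) = 1.0010; S(1,1) = 0.8273
  k=2: S(2,0) = 1.1010; S(2,1) = 0.9100; S(2,2) = 0.7521
  k=3: S(3,0) = 1.2110; S(3,1) = 1.0010; S(3,2) = 0.8273; S(3,3) = 0.6838
  k=4: S(4,0) = 1.3321; S(4,1) = 1.1010; S(4,2) = 0.9100; S(4,3) = 0.7521; S(4,4) = 0.6217
Terminal payoffs V(N, i) = max(K - S_T, 0):
  V(4,0) = 0.000000; V(4,1) = 0.000000; V(4,2) = 0.000000; V(4,3) = 0.137863; V(4,4) = 0.268340
Backward induction: V(k, i) = exp(-r*dt) * [p * V(k+1, i) + (1-p) * V(k+1, i+1)].
  V(3,0) = exp(-r*dt) * [p*0.000000 + (1-p)*0.000000] = 0.000000
  V(3,1) = exp(-r*dt) * [p*0.000000 + (1-p)*0.000000] = 0.000000
  V(3,2) = exp(-r*dt) * [p*0.000000 + (1-p)*0.137863] = 0.065683
  V(3,3) = exp(-r*dt) * [p*0.137863 + (1-p)*0.268340] = 0.198894
  V(2,0) = exp(-r*dt) * [p*0.000000 + (1-p)*0.000000] = 0.000000
  V(2,1) = exp(-r*dt) * [p*0.000000 + (1-p)*0.065683] = 0.031294
  V(2,2) = exp(-r*dt) * [p*0.065683 + (1-p)*0.198894] = 0.128610
  V(1,0) = exp(-r*dt) * [p*0.000000 + (1-p)*0.031294] = 0.014909
  V(1,1) = exp(-r*dt) * [p*0.031294 + (1-p)*0.128610] = 0.077401
  V(0,0) = exp(-r*dt) * [p*0.014909 + (1-p)*0.077401] = 0.044560


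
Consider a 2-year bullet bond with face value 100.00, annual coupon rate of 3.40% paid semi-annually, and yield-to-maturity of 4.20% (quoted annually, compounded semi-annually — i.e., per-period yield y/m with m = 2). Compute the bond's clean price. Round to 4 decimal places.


Answer: Price = 98.4806

Derivation:
Coupon per period c = face * coupon_rate / m = 1.700000
Periods per year m = 2; per-period yield y/m = 0.021000
Number of cashflows N = 4
Cashflows (t years, CF_t, discount factor 1/(1+y/m)^(m*t), PV):
  t = 0.5000: CF_t = 1.700000, DF = 0.979432, PV = 1.665034
  t = 1.0000: CF_t = 1.700000, DF = 0.959287, PV = 1.630788
  t = 1.5000: CF_t = 1.700000, DF = 0.939556, PV = 1.597246
  t = 2.0000: CF_t = 101.700000, DF = 0.920231, PV = 93.587530
Price P = sum_t PV_t = 98.480597


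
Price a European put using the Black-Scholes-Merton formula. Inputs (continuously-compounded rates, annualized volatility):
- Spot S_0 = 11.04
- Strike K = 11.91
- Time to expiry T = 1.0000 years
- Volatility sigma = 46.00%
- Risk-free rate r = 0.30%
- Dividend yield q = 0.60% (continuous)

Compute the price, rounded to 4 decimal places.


d1 = (ln(S/K) + (r - q + 0.5*sigma^2) * T) / (sigma * sqrt(T)) = 0.05857969
d2 = d1 - sigma * sqrt(T) = -0.40142031
exp(-rT) = 0.99700450; exp(-qT) = 0.99401796
P = K * exp(-rT) * N(-d2) - S_0 * exp(-qT) * N(-d1)
N(-d1) = 0.47664344; N(-d2) = 0.65594465
P = 11.9100 * 0.99700450 * 0.65594465 - 11.0400 * 0.99401796 * 0.47664344 = 2.5582

Answer: Price = 2.5582


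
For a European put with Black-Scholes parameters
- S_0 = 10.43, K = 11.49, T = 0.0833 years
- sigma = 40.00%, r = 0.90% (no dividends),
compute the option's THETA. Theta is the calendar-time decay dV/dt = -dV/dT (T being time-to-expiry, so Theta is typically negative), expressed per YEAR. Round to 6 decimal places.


d1 = -0.7741834412; d2 = -0.8896303987
phi(d1) = 0.2956382993; exp(-qT) = 1.0000000000; exp(-rT) = 0.9992505810
Theta = -S*exp(-qT)*phi(d1)*sigma/(2*sqrt(T)) + r*K*exp(-rT)*N(-d2) - q*S*exp(-qT)*N(-d1)
N(-d1) = 0.7805888405; N(-d2) = 0.8131678111; sqrt(T) = 0.2886173938
Term 1 = -10.4300 * 1.0000000000 * 0.2956382993 * 0.4000 / (2 * 0.2886173938) = -2.1367440272
Term 2 = 0.0090 * 11.4900 * 0.9992505810 * 0.8131678111 = 0.0840266649
Term 3 = 0 (no dividend yield, q = 0)
Theta = -2.1367440272 + (0.0840266649) + (0.0000000000) = -2.052717

Answer: Theta = -2.052717


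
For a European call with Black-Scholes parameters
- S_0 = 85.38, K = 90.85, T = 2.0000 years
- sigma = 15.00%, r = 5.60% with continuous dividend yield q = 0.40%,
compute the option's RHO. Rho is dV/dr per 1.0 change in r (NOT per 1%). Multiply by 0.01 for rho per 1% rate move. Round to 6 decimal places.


Answer: Rho = 87.143094

Derivation:
d1 = 0.3035943472; d2 = 0.0914623128
phi(d1) = 0.3809743241; exp(-qT) = 0.9920319148; exp(-rT) = 0.8940442575
N(d2) = 0.5364373747
Rho = K*T*exp(-rT)*N(d2) = 90.8500 * 2.0000 * 0.8940442575 * 0.5364373747 = 87.143094


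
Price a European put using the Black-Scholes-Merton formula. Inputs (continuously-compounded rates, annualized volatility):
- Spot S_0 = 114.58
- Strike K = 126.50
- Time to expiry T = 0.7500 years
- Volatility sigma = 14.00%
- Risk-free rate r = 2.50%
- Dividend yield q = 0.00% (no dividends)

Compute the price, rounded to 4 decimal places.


d1 = (ln(S/K) + (r - q + 0.5*sigma^2) * T) / (sigma * sqrt(T)) = -0.60101371
d2 = d1 - sigma * sqrt(T) = -0.72225726
exp(-rT) = 0.98142469; exp(-qT) = 1.00000000
P = K * exp(-rT) * N(-d2) - S_0 * exp(-qT) * N(-d1)
N(-d1) = 0.72608457; N(-d2) = 0.76493184
P = 126.5000 * 0.98142469 * 0.76493184 - 114.5800 * 1.00000000 * 0.72608457 = 11.7717

Answer: Price = 11.7717


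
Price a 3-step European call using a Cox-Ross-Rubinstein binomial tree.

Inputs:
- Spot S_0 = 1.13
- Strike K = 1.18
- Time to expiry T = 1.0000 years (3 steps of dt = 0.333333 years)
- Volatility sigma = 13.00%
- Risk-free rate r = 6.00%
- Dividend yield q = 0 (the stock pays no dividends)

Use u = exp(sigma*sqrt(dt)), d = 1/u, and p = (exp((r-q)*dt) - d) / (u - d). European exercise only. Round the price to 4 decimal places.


Answer: Price = V(0,0) = 0.0674

Derivation:
dt = T/N = 0.333333
u = exp(sigma*sqrt(dt)) = 1.077944; d = 1/u = 0.927692
p = (exp((r-q)*dt) - d) / (u - d) = 0.615695
Discount per step: exp(-r*dt) = 0.980199
Stock lattice S(k, i) with i counting down-moves:
  k=0: S(0,0) = 1.1300
  k=1: S(1,0) = 1.2181; S(1,1) = 1.0483
  k=2: S(2,0) = 1.3130; S(2,1) = 1.1300; S(2,2) = 0.9725
  k=3: S(3,0) = 1.4154; S(3,1) = 1.2181; S(3,2) = 1.0483; S(3,3) = 0.9022
Terminal payoffs V(N, i) = max(S_T - K, 0):
  V(3,0) = 0.235360; V(3,1) = 0.038077; V(3,2) = 0.000000; V(3,3) = 0.000000
Backward induction: V(k, i) = exp(-r*dt) * [p * V(k+1, i) + (1-p) * V(k+1, i+1)].
  V(2,0) = exp(-r*dt) * [p*0.235360 + (1-p)*0.038077] = 0.156384
  V(2,1) = exp(-r*dt) * [p*0.038077 + (1-p)*0.000000] = 0.022979
  V(2,2) = exp(-r*dt) * [p*0.000000 + (1-p)*0.000000] = 0.000000
  V(1,0) = exp(-r*dt) * [p*0.156384 + (1-p)*0.022979] = 0.103035
  V(1,1) = exp(-r*dt) * [p*0.022979 + (1-p)*0.000000] = 0.013868
  V(0,0) = exp(-r*dt) * [p*0.103035 + (1-p)*0.013868] = 0.067406


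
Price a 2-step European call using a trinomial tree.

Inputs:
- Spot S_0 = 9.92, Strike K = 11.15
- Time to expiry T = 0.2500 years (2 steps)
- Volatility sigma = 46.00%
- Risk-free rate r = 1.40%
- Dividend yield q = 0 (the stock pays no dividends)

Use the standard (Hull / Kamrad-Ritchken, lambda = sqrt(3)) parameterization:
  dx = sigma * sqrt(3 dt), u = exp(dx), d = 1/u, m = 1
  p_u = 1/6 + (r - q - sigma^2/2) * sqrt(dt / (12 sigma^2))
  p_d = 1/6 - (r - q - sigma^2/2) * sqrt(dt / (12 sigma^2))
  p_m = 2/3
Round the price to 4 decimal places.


dt = T/N = 0.125000; dx = sigma*sqrt(3*dt) = 0.281691
u = exp(dx) = 1.325370; d = 1/u = 0.754507
p_u = 0.146299, p_m = 0.666667, p_d = 0.187035
Discount per step: exp(-r*dt) = 0.998252
Stock lattice S(k, j) with j the centered position index:
  k=0: S(0,+0) = 9.9200
  k=1: S(1,-1) = 7.4847; S(1,+0) = 9.9200; S(1,+1) = 13.1477
  k=2: S(2,-2) = 5.6473; S(2,-1) = 7.4847; S(2,+0) = 9.9200; S(2,+1) = 13.1477; S(2,+2) = 17.4255
Terminal payoffs V(N, j) = max(S_T - K, 0):
  V(2,-2) = 0.000000; V(2,-1) = 0.000000; V(2,+0) = 0.000000; V(2,+1) = 1.997666; V(2,+2) = 6.275516
Backward induction: V(k, j) = exp(-r*dt) * [p_u * V(k+1, j+1) + p_m * V(k+1, j) + p_d * V(k+1, j-1)]
  V(1,-1) = exp(-r*dt) * [p_u*0.000000 + p_m*0.000000 + p_d*0.000000] = 0.000000
  V(1,+0) = exp(-r*dt) * [p_u*1.997666 + p_m*0.000000 + p_d*0.000000] = 0.291745
  V(1,+1) = exp(-r*dt) * [p_u*6.275516 + p_m*1.997666 + p_d*0.000000] = 2.245943
  V(0,+0) = exp(-r*dt) * [p_u*2.245943 + p_m*0.291745 + p_d*0.000000] = 0.522160

Answer: Price = V(0,0) = 0.5222


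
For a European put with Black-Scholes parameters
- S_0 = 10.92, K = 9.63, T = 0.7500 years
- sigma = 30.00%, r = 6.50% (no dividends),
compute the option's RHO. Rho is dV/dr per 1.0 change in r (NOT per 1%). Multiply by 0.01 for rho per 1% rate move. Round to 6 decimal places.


Answer: Rho = -2.022696

Derivation:
d1 = 0.8014112273; d2 = 0.5416036061
phi(d1) = 0.2893643927; exp(-qT) = 1.0000000000; exp(-rT) = 0.9524192047
N(-d2) = 0.2940458035
Rho = -K*T*exp(-rT)*N(-d2) = -9.6300 * 0.7500 * 0.9524192047 * 0.2940458035 = -2.022696


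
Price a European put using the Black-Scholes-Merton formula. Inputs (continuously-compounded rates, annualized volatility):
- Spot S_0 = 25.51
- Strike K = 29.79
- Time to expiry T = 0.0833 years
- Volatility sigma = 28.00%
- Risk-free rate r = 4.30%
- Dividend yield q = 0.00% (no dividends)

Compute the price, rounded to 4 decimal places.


Answer: Price = 4.1997

Derivation:
d1 = (ln(S/K) + (r - q + 0.5*sigma^2) * T) / (sigma * sqrt(T)) = -1.83454658
d2 = d1 - sigma * sqrt(T) = -1.91535945
exp(-rT) = 0.99642451; exp(-qT) = 1.00000000
P = K * exp(-rT) * N(-d2) - S_0 * exp(-qT) * N(-d1)
N(-d1) = 0.96671355; N(-d2) = 0.97227666
P = 29.7900 * 0.99642451 * 0.97227666 - 25.5100 * 1.00000000 * 0.96671355 = 4.1997


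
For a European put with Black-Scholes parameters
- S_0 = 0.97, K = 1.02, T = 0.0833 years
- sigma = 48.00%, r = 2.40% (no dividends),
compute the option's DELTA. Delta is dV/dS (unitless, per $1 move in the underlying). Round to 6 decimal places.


Answer: Delta = -0.609919

Derivation:
d1 = -0.2791070723; d2 = -0.4176434213
phi(d1) = 0.3837020603; exp(-qT) = 1.0000000000; exp(-rT) = 0.9980027971
N(-d1) = 0.6099186721
Delta = -exp(-qT) * N(-d1) = -1.0000000000 * 0.6099186721 = -0.609919


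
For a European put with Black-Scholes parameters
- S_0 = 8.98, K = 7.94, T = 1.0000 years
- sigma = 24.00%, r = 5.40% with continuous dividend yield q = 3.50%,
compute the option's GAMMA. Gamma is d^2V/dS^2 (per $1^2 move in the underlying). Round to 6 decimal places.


d1 = 0.7120275294; d2 = 0.4720275294
phi(d1) = 0.3096136236; exp(-qT) = 0.9656054163; exp(-rT) = 0.9474321065
Gamma = exp(-qT) * phi(d1) / (S * sigma * sqrt(T)) = 0.9656054163 * 0.3096136236 / (8.9800 * 0.2400 * 1.0000000000) = 0.138718

Answer: Gamma = 0.138718


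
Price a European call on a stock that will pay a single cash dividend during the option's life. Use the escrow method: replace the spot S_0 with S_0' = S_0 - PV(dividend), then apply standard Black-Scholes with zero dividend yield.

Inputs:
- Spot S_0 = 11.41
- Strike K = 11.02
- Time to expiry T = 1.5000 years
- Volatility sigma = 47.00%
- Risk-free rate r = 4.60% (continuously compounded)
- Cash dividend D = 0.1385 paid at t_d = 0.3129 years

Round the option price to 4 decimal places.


Answer: Price = 2.9658

Derivation:
PV(D) = D * exp(-r * t_d) = 0.1385 * 0.98570969 = 0.13652079
S_0' = S_0 - PV(D) = 11.4100 - 0.13652079 = 11.27347921
d1 = (ln(S_0'/K) + (r + sigma^2/2)*T) / (sigma*sqrt(T)) = 0.44719030
d2 = d1 - sigma*sqrt(T) = -0.12843979
exp(-rT) = 0.93332668
N(d1) = 0.67263117; N(d2) = 0.44890047
C = S_0' * N(d1) - K * exp(-rT) * N(d2) = 11.27347921 * 0.67263117 - 11.0200 * 0.93332668 * 0.44890047 = 2.9658


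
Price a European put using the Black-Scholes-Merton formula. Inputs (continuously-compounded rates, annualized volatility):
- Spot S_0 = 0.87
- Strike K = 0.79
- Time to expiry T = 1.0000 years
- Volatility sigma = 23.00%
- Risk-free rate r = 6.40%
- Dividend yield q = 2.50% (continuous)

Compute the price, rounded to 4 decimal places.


Answer: Price = 0.0312

Derivation:
d1 = (ln(S/K) + (r - q + 0.5*sigma^2) * T) / (sigma * sqrt(T)) = 0.70395768
d2 = d1 - sigma * sqrt(T) = 0.47395768
exp(-rT) = 0.93800500; exp(-qT) = 0.97530991
P = K * exp(-rT) * N(-d2) - S_0 * exp(-qT) * N(-d1)
N(-d1) = 0.24072956; N(-d2) = 0.31776504
P = 0.7900 * 0.93800500 * 0.31776504 - 0.8700 * 0.97530991 * 0.24072956 = 0.0312


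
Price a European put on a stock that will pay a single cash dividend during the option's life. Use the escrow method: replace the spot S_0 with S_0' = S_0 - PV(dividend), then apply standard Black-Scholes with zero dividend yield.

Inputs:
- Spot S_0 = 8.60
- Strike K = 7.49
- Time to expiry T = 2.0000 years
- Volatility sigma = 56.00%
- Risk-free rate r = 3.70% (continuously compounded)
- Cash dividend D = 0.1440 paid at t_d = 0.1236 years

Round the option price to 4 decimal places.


PV(D) = D * exp(-r * t_d) = 0.1440 * 0.99543724 = 0.14334296
S_0' = S_0 - PV(D) = 8.6000 - 0.14334296 = 8.45665704
d1 = (ln(S_0'/K) + (r + sigma^2/2)*T) / (sigma*sqrt(T)) = 0.64269080
d2 = d1 - sigma*sqrt(T) = -0.14926879
exp(-rT) = 0.92867169
N(-d1) = 0.26021237; N(-d2) = 0.55932923
P = K * exp(-rT) * N(-d2) - S_0' * N(-d1) = 7.4900 * 0.92867169 * 0.55932923 - 8.45665704 * 0.26021237 = 1.6900

Answer: Price = 1.6900


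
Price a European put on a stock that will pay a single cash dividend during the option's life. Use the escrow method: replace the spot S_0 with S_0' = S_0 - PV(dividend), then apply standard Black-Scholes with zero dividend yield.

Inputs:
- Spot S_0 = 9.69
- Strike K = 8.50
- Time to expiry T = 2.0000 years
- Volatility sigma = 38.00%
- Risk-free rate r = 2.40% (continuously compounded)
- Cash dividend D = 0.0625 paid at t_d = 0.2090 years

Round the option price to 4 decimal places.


PV(D) = D * exp(-r * t_d) = 0.0625 * 0.99499656 = 0.06218728
S_0' = S_0 - PV(D) = 9.6900 - 0.06218728 = 9.62781272
d1 = (ln(S_0'/K) + (r + sigma^2/2)*T) / (sigma*sqrt(T)) = 0.58985713
d2 = d1 - sigma*sqrt(T) = 0.05245598
exp(-rT) = 0.95313379
N(-d1) = 0.27764322; N(-d2) = 0.47908268
P = K * exp(-rT) * N(-d2) - S_0' * N(-d1) = 8.5000 * 0.95313379 * 0.47908268 - 9.62781272 * 0.27764322 = 1.2083

Answer: Price = 1.2083


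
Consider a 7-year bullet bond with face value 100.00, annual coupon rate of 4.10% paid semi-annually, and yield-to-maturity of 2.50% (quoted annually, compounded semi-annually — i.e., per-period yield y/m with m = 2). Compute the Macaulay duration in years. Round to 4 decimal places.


Answer: Macaulay duration = 6.2041 years

Derivation:
Coupon per period c = face * coupon_rate / m = 2.050000
Periods per year m = 2; per-period yield y/m = 0.012500
Number of cashflows N = 14
Cashflows (t years, CF_t, discount factor 1/(1+y/m)^(m*t), PV):
  t = 0.5000: CF_t = 2.050000, DF = 0.987654, PV = 2.024691
  t = 1.0000: CF_t = 2.050000, DF = 0.975461, PV = 1.999695
  t = 1.5000: CF_t = 2.050000, DF = 0.963418, PV = 1.975008
  t = 2.0000: CF_t = 2.050000, DF = 0.951524, PV = 1.950625
  t = 2.5000: CF_t = 2.050000, DF = 0.939777, PV = 1.926543
  t = 3.0000: CF_t = 2.050000, DF = 0.928175, PV = 1.902758
  t = 3.5000: CF_t = 2.050000, DF = 0.916716, PV = 1.879268
  t = 4.0000: CF_t = 2.050000, DF = 0.905398, PV = 1.856067
  t = 4.5000: CF_t = 2.050000, DF = 0.894221, PV = 1.833152
  t = 5.0000: CF_t = 2.050000, DF = 0.883181, PV = 1.810521
  t = 5.5000: CF_t = 2.050000, DF = 0.872277, PV = 1.788169
  t = 6.0000: CF_t = 2.050000, DF = 0.861509, PV = 1.766093
  t = 6.5000: CF_t = 2.050000, DF = 0.850873, PV = 1.744289
  t = 7.0000: CF_t = 102.050000, DF = 0.840368, PV = 85.759564
Price P = sum_t PV_t = 110.216442
Macaulay numerator sum_t t * PV_t:
  t * PV_t at t = 0.5000: 1.012346
  t * PV_t at t = 1.0000: 1.999695
  t * PV_t at t = 1.5000: 2.962511
  t * PV_t at t = 2.0000: 3.901250
  t * PV_t at t = 2.5000: 4.816357
  t * PV_t at t = 3.0000: 5.708275
  t * PV_t at t = 3.5000: 6.577437
  t * PV_t at t = 4.0000: 7.424267
  t * PV_t at t = 4.5000: 8.249186
  t * PV_t at t = 5.0000: 9.052604
  t * PV_t at t = 5.5000: 9.834928
  t * PV_t at t = 6.0000: 10.596556
  t * PV_t at t = 6.5000: 11.337879
  t * PV_t at t = 7.0000: 600.316946
Macaulay duration D = (sum_t t * PV_t) / P = 683.790237 / 110.216442 = 6.204067


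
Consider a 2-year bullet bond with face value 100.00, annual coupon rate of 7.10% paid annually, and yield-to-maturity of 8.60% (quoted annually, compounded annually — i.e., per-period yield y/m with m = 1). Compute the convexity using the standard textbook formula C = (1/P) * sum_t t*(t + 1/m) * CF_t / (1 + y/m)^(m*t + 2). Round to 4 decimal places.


Coupon per period c = face * coupon_rate / m = 7.100000
Periods per year m = 1; per-period yield y/m = 0.086000
Number of cashflows N = 2
Cashflows (t years, CF_t, discount factor 1/(1+y/m)^(m*t), PV):
  t = 1.0000: CF_t = 7.100000, DF = 0.920810, PV = 6.537753
  t = 2.0000: CF_t = 107.100000, DF = 0.847892, PV = 90.809194
Price P = sum_t PV_t = 97.346947
Convexity numerator sum_t t*(t + 1/m) * CF_t / (1+y/m)^(m*t + 2):
  t = 1.0000: term = 11.086613
  t = 2.0000: term = 461.978134
Convexity = (1/P) * sum = 473.064746 / 97.346947 = 4.859575

Answer: Convexity = 4.8596


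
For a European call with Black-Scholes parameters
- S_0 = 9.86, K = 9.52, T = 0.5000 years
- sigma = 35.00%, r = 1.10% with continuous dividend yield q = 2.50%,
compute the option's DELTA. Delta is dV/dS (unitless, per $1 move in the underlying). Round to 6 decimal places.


d1 = 0.2372497595; d2 = -0.0102376140
phi(d1) = 0.3878710820; exp(-qT) = 0.9875778005; exp(-rT) = 0.9945150973
N(d1) = 0.5937684822
Delta = exp(-qT) * N(d1) = 0.9875778005 * 0.5937684822 = 0.586393

Answer: Delta = 0.586393


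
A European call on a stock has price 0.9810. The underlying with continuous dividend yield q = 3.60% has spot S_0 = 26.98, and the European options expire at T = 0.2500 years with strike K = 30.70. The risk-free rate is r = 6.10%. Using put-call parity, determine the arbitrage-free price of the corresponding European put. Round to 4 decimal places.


Put-call parity: C - P = S_0 * exp(-qT) - K * exp(-rT).
S_0 * exp(-qT) = 26.9800 * 0.99104038 = 26.73826942
K * exp(-rT) = 30.7000 * 0.98486569 = 30.23537676
P = C - S*exp(-qT) + K*exp(-rT)
P = 0.9810 - 26.73826942 + 30.23537676 = 4.4781

Answer: Put price = 4.4781


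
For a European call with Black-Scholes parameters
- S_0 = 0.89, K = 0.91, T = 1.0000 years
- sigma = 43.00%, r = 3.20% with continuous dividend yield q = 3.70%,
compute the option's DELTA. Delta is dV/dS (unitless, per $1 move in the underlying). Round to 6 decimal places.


Answer: Delta = 0.539933

Derivation:
d1 = 0.1516903796; d2 = -0.2783096204
phi(d1) = 0.3943787572; exp(-qT) = 0.9636761353; exp(-rT) = 0.9685065821
N(d1) = 0.5602844273
Delta = exp(-qT) * N(d1) = 0.9636761353 * 0.5602844273 = 0.539933


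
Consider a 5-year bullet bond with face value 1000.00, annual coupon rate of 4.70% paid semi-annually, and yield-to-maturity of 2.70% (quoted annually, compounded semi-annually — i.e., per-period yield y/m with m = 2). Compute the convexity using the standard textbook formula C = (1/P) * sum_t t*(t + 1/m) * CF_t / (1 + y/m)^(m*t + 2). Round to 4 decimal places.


Answer: Convexity = 23.4973

Derivation:
Coupon per period c = face * coupon_rate / m = 23.500000
Periods per year m = 2; per-period yield y/m = 0.013500
Number of cashflows N = 10
Cashflows (t years, CF_t, discount factor 1/(1+y/m)^(m*t), PV):
  t = 0.5000: CF_t = 23.500000, DF = 0.986680, PV = 23.186976
  t = 1.0000: CF_t = 23.500000, DF = 0.973537, PV = 22.878121
  t = 1.5000: CF_t = 23.500000, DF = 0.960569, PV = 22.573381
  t = 2.0000: CF_t = 23.500000, DF = 0.947774, PV = 22.272699
  t = 2.5000: CF_t = 23.500000, DF = 0.935150, PV = 21.976023
  t = 3.0000: CF_t = 23.500000, DF = 0.922694, PV = 21.683298
  t = 3.5000: CF_t = 23.500000, DF = 0.910403, PV = 21.394473
  t = 4.0000: CF_t = 23.500000, DF = 0.898276, PV = 21.109495
  t = 4.5000: CF_t = 23.500000, DF = 0.886311, PV = 20.828312
  t = 5.0000: CF_t = 1023.500000, DF = 0.874505, PV = 895.056224
Price P = sum_t PV_t = 1092.959002
Convexity numerator sum_t t*(t + 1/m) * CF_t / (1+y/m)^(m*t + 2):
  t = 0.5000: term = 11.286690
  t = 1.0000: term = 33.409049
  t = 1.5000: term = 65.928068
  t = 2.0000: term = 108.416491
  t = 2.5000: term = 160.458547
  t = 3.0000: term = 221.649695
  t = 3.5000: term = 291.596375
  t = 4.0000: term = 369.915762
  t = 4.5000: term = 456.235523
  t = 5.0000: term = 23962.686417
Convexity = (1/P) * sum = 25681.582617 / 1092.959002 = 23.497297


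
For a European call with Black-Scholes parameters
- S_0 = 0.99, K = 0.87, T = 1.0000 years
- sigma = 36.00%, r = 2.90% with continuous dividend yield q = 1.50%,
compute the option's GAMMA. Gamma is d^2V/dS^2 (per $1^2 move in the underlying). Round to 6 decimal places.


Answer: Gamma = 0.933169

Derivation:
d1 = 0.5778103652; d2 = 0.2178103652
phi(d1) = 0.3376076211; exp(-qT) = 0.9851119396; exp(-rT) = 0.9714164645
Gamma = exp(-qT) * phi(d1) / (S * sigma * sqrt(T)) = 0.9851119396 * 0.3376076211 / (0.9900 * 0.3600 * 1.0000000000) = 0.933169


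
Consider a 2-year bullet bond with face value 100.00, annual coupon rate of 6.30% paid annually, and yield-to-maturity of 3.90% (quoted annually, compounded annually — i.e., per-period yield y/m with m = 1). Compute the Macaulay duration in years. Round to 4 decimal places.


Answer: Macaulay duration = 1.9420 years

Derivation:
Coupon per period c = face * coupon_rate / m = 6.300000
Periods per year m = 1; per-period yield y/m = 0.039000
Number of cashflows N = 2
Cashflows (t years, CF_t, discount factor 1/(1+y/m)^(m*t), PV):
  t = 1.0000: CF_t = 6.300000, DF = 0.962464, PV = 6.063523
  t = 2.0000: CF_t = 106.300000, DF = 0.926337, PV = 98.469599
Price P = sum_t PV_t = 104.533122
Macaulay numerator sum_t t * PV_t:
  t * PV_t at t = 1.0000: 6.063523
  t * PV_t at t = 2.0000: 196.939198
Macaulay duration D = (sum_t t * PV_t) / P = 203.002721 / 104.533122 = 1.941994


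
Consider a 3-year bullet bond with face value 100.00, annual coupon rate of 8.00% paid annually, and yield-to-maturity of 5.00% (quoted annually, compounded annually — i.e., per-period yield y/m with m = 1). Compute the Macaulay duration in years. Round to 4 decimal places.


Answer: Macaulay duration = 2.7920 years

Derivation:
Coupon per period c = face * coupon_rate / m = 8.000000
Periods per year m = 1; per-period yield y/m = 0.050000
Number of cashflows N = 3
Cashflows (t years, CF_t, discount factor 1/(1+y/m)^(m*t), PV):
  t = 1.0000: CF_t = 8.000000, DF = 0.952381, PV = 7.619048
  t = 2.0000: CF_t = 8.000000, DF = 0.907029, PV = 7.256236
  t = 3.0000: CF_t = 108.000000, DF = 0.863838, PV = 93.294461
Price P = sum_t PV_t = 108.169744
Macaulay numerator sum_t t * PV_t:
  t * PV_t at t = 1.0000: 7.619048
  t * PV_t at t = 2.0000: 14.512472
  t * PV_t at t = 3.0000: 279.883382
Macaulay duration D = (sum_t t * PV_t) / P = 302.014901 / 108.169744 = 2.792046


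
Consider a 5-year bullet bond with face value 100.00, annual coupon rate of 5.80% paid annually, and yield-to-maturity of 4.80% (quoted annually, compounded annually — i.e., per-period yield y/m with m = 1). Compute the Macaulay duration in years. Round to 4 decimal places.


Coupon per period c = face * coupon_rate / m = 5.800000
Periods per year m = 1; per-period yield y/m = 0.048000
Number of cashflows N = 5
Cashflows (t years, CF_t, discount factor 1/(1+y/m)^(m*t), PV):
  t = 1.0000: CF_t = 5.800000, DF = 0.954198, PV = 5.534351
  t = 2.0000: CF_t = 5.800000, DF = 0.910495, PV = 5.280869
  t = 3.0000: CF_t = 5.800000, DF = 0.868793, PV = 5.038998
  t = 4.0000: CF_t = 5.800000, DF = 0.829001, PV = 4.808204
  t = 5.0000: CF_t = 105.800000, DF = 0.791031, PV = 83.691096
Price P = sum_t PV_t = 104.353518
Macaulay numerator sum_t t * PV_t:
  t * PV_t at t = 1.0000: 5.534351
  t * PV_t at t = 2.0000: 10.561739
  t * PV_t at t = 3.0000: 15.116993
  t * PV_t at t = 4.0000: 19.232815
  t * PV_t at t = 5.0000: 418.455479
Macaulay duration D = (sum_t t * PV_t) / P = 468.901377 / 104.353518 = 4.493393

Answer: Macaulay duration = 4.4934 years


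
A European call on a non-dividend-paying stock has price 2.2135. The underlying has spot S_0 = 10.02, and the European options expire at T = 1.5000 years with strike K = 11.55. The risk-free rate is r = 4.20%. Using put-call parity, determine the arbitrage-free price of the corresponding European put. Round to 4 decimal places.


Put-call parity: C - P = S_0 * exp(-qT) - K * exp(-rT).
S_0 * exp(-qT) = 10.0200 * 1.00000000 = 10.02000000
K * exp(-rT) = 11.5500 * 0.93894347 = 10.84479712
P = C - S*exp(-qT) + K*exp(-rT)
P = 2.2135 - 10.02000000 + 10.84479712 = 3.0383

Answer: Put price = 3.0383


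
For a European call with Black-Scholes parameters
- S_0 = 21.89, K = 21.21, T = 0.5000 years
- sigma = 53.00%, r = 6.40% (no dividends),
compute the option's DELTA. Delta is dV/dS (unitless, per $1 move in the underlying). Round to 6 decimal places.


d1 = 0.3569745679; d2 = -0.0177920262
phi(d1) = 0.3743163609; exp(-qT) = 1.0000000000; exp(-rT) = 0.9685065821
N(d1) = 0.6394445775
Delta = exp(-qT) * N(d1) = 1.0000000000 * 0.6394445775 = 0.639445

Answer: Delta = 0.639445


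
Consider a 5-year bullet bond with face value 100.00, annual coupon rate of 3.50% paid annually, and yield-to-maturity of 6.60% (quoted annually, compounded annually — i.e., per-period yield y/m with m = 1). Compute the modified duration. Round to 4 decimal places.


Answer: Modified duration = 4.3582

Derivation:
Coupon per period c = face * coupon_rate / m = 3.500000
Periods per year m = 1; per-period yield y/m = 0.066000
Number of cashflows N = 5
Cashflows (t years, CF_t, discount factor 1/(1+y/m)^(m*t), PV):
  t = 1.0000: CF_t = 3.500000, DF = 0.938086, PV = 3.283302
  t = 2.0000: CF_t = 3.500000, DF = 0.880006, PV = 3.080021
  t = 3.0000: CF_t = 3.500000, DF = 0.825521, PV = 2.889325
  t = 4.0000: CF_t = 3.500000, DF = 0.774410, PV = 2.710436
  t = 5.0000: CF_t = 103.500000, DF = 0.726464, PV = 75.189003
Price P = sum_t PV_t = 87.152087
First compute Macaulay numerator sum_t t * PV_t:
  t * PV_t at t = 1.0000: 3.283302
  t * PV_t at t = 2.0000: 6.160041
  t * PV_t at t = 3.0000: 8.667976
  t * PV_t at t = 4.0000: 10.841746
  t * PV_t at t = 5.0000: 375.945015
Macaulay duration D = 404.898080 / 87.152087 = 4.645879
Modified duration = D / (1 + y/m) = 4.645879 / (1 + 0.066000) = 4.358236


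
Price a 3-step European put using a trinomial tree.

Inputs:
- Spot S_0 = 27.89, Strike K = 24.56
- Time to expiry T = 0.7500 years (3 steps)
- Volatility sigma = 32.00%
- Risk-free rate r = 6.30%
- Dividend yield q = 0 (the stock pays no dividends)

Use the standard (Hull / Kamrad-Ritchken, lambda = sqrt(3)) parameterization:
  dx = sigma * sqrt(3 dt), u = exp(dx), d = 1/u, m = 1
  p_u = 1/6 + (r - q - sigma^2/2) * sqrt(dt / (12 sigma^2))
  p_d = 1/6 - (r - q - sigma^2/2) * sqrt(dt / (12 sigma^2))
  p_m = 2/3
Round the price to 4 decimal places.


dt = T/N = 0.250000; dx = sigma*sqrt(3*dt) = 0.277128
u = exp(dx) = 1.319335; d = 1/u = 0.757957
p_u = 0.171989, p_m = 0.666667, p_d = 0.161344
Discount per step: exp(-r*dt) = 0.984373
Stock lattice S(k, j) with j the centered position index:
  k=0: S(0,+0) = 27.8900
  k=1: S(1,-1) = 21.1394; S(1,+0) = 27.8900; S(1,+1) = 36.7963
  k=2: S(2,-2) = 16.0228; S(2,-1) = 21.1394; S(2,+0) = 27.8900; S(2,+1) = 36.7963; S(2,+2) = 48.5466
  k=3: S(3,-3) = 12.1446; S(3,-2) = 16.0228; S(3,-1) = 21.1394; S(3,+0) = 27.8900; S(3,+1) = 36.7963; S(3,+2) = 48.5466; S(3,+3) = 64.0493
Terminal payoffs V(N, j) = max(K - S_T, 0):
  V(3,-3) = 12.415410; V(3,-2) = 8.537212; V(3,-1) = 3.420569; V(3,+0) = 0.000000; V(3,+1) = 0.000000; V(3,+2) = 0.000000; V(3,+3) = 0.000000
Backward induction: V(k, j) = exp(-r*dt) * [p_u * V(k+1, j+1) + p_m * V(k+1, j) + p_d * V(k+1, j-1)]
  V(2,-2) = exp(-r*dt) * [p_u*3.420569 + p_m*8.537212 + p_d*12.415410] = 8.153496
  V(2,-1) = exp(-r*dt) * [p_u*0.000000 + p_m*3.420569 + p_d*8.537212] = 3.600650
  V(2,+0) = exp(-r*dt) * [p_u*0.000000 + p_m*0.000000 + p_d*3.420569] = 0.543265
  V(2,+1) = exp(-r*dt) * [p_u*0.000000 + p_m*0.000000 + p_d*0.000000] = 0.000000
  V(2,+2) = exp(-r*dt) * [p_u*0.000000 + p_m*0.000000 + p_d*0.000000] = 0.000000
  V(1,-1) = exp(-r*dt) * [p_u*0.543265 + p_m*3.600650 + p_d*8.153496] = 3.749860
  V(1,+0) = exp(-r*dt) * [p_u*0.000000 + p_m*0.543265 + p_d*3.600650] = 0.928383
  V(1,+1) = exp(-r*dt) * [p_u*0.000000 + p_m*0.000000 + p_d*0.543265] = 0.086283
  V(0,+0) = exp(-r*dt) * [p_u*0.086283 + p_m*0.928383 + p_d*3.749860] = 1.219422

Answer: Price = V(0,0) = 1.2194


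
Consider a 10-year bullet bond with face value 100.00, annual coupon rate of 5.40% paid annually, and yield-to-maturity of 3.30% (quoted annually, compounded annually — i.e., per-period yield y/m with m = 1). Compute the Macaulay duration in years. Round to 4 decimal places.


Coupon per period c = face * coupon_rate / m = 5.400000
Periods per year m = 1; per-period yield y/m = 0.033000
Number of cashflows N = 10
Cashflows (t years, CF_t, discount factor 1/(1+y/m)^(m*t), PV):
  t = 1.0000: CF_t = 5.400000, DF = 0.968054, PV = 5.227493
  t = 2.0000: CF_t = 5.400000, DF = 0.937129, PV = 5.060496
  t = 3.0000: CF_t = 5.400000, DF = 0.907192, PV = 4.898835
  t = 4.0000: CF_t = 5.400000, DF = 0.878211, PV = 4.742338
  t = 5.0000: CF_t = 5.400000, DF = 0.850156, PV = 4.590840
  t = 6.0000: CF_t = 5.400000, DF = 0.822997, PV = 4.444182
  t = 7.0000: CF_t = 5.400000, DF = 0.796705, PV = 4.302209
  t = 8.0000: CF_t = 5.400000, DF = 0.771254, PV = 4.164772
  t = 9.0000: CF_t = 5.400000, DF = 0.746616, PV = 4.031725
  t = 10.0000: CF_t = 105.400000, DF = 0.722764, PV = 76.179373
Price P = sum_t PV_t = 117.642262
Macaulay numerator sum_t t * PV_t:
  t * PV_t at t = 1.0000: 5.227493
  t * PV_t at t = 2.0000: 10.120993
  t * PV_t at t = 3.0000: 14.696504
  t * PV_t at t = 4.0000: 18.969351
  t * PV_t at t = 5.0000: 22.954200
  t * PV_t at t = 6.0000: 26.665092
  t * PV_t at t = 7.0000: 30.115463
  t * PV_t at t = 8.0000: 33.318173
  t * PV_t at t = 9.0000: 36.285522
  t * PV_t at t = 10.0000: 761.793733
Macaulay duration D = (sum_t t * PV_t) / P = 960.146523 / 117.642262 = 8.161578

Answer: Macaulay duration = 8.1616 years
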